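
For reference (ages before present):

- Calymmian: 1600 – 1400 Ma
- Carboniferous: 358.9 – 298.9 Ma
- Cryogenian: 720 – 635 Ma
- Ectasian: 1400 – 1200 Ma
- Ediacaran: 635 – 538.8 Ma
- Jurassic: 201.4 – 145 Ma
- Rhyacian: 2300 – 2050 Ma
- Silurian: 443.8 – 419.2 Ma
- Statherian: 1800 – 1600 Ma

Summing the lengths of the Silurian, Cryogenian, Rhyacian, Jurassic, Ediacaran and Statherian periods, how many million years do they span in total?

Each duration: Silurian = 24.6; Cryogenian = 85; Rhyacian = 250; Jurassic = 56.4; Ediacaran = 96.2; Statherian = 200.
Sum: 24.6 + 85 + 250 + 56.4 + 96.2 + 200 = 712.2 Myr.

712.2 million years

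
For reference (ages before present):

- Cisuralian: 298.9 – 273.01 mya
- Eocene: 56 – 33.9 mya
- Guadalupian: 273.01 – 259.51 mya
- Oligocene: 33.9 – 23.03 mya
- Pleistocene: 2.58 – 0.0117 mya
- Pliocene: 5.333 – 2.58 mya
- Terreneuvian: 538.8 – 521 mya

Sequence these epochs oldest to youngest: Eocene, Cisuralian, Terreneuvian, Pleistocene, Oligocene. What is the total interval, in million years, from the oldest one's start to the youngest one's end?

From the excerpt: Eocene 56–33.9; Cisuralian 298.9–273.01; Terreneuvian 538.8–521; Pleistocene 2.58–0.0117; Oligocene 33.9–23.03 (Ma).
Larger Ma is earlier, so the oldest is Terreneuvian and the youngest is Pleistocene; oldest to youngest: Terreneuvian, Cisuralian, Eocene, Oligocene, Pleistocene.
Oldest start 538.8 minus youngest end 0.0117 gives 538.7883 Myr overall.

Terreneuvian, Cisuralian, Eocene, Oligocene, Pleistocene; total span 538.7883 Myr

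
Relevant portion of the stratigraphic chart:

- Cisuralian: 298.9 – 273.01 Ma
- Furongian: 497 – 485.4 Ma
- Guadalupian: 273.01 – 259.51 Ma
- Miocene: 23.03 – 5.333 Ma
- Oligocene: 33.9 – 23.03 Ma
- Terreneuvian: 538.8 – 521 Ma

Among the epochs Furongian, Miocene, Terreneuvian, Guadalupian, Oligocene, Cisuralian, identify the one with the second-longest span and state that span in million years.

Durations: Furongian 11.6; Miocene 17.697; Terreneuvian 17.8; Guadalupian 13.5; Oligocene 10.87; Cisuralian 25.89 Myr.
Sorted longest-first: Cisuralian (25.89), Terreneuvian (17.8), Miocene (17.697), Guadalupian (13.5), Furongian (11.6), Oligocene (10.87).
The second longest is Terreneuvian at 17.8 Myr.

Terreneuvian, 17.8 million years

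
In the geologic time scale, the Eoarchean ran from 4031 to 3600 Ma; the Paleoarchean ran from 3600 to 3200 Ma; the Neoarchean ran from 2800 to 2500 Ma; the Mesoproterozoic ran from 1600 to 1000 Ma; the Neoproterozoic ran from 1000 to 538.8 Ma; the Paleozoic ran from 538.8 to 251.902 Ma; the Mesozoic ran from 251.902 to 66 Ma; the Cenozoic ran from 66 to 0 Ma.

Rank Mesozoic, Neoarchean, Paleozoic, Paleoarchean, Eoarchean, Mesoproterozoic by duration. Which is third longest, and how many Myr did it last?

Start − end for each: Mesozoic 251.902 − 66 = 185.902; Neoarchean 2800 − 2500 = 300; Paleozoic 538.8 − 251.902 = 286.898; Paleoarchean 3600 − 3200 = 400; Eoarchean 4031 − 3600 = 431; Mesoproterozoic 1600 − 1000 = 600.
Ranking these from longest: Mesoproterozoic > Eoarchean > Paleoarchean > Neoarchean > Paleozoic > Mesozoic.
Position 3 in that ranking is Paleoarchean, which lasted 400 Myr.

Paleoarchean, 400 million years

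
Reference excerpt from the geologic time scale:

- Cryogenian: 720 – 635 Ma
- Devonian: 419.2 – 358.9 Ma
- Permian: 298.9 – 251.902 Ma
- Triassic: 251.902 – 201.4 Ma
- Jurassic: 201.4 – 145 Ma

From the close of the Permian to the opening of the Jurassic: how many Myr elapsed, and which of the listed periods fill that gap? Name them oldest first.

End of Permian = 251.902 Ma; start of Jurassic = 201.4 Ma.
Gap = 251.902 − 201.4 = 50.502 Myr.
Periods wholly inside 251.902–201.4 Ma: Triassic (251.902–201.4).

50.502 million years; Triassic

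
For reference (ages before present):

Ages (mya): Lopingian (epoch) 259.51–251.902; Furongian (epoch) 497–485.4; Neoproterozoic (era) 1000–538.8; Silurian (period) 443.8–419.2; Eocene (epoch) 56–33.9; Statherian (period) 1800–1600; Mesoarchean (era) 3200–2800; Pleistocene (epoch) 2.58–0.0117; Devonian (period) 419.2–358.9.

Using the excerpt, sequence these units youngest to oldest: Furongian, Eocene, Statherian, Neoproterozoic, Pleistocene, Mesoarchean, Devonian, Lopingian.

Pleistocene, then Eocene, then Lopingian, then Devonian, then Furongian, then Neoproterozoic, then Statherian, then Mesoarchean

Read off each span (Ma): Furongian 497–485.4; Eocene 56–33.9; Statherian 1800–1600; Neoproterozoic 1000–538.8; Pleistocene 2.58–0.0117; Mesoarchean 3200–2800; Devonian 419.2–358.9; Lopingian 259.51–251.902.
Larger Ma is older, so oldest→youngest is Mesoarchean, Statherian, Neoproterozoic, Furongian, Devonian, Lopingian, Eocene, Pleistocene; reverse it for youngest→oldest.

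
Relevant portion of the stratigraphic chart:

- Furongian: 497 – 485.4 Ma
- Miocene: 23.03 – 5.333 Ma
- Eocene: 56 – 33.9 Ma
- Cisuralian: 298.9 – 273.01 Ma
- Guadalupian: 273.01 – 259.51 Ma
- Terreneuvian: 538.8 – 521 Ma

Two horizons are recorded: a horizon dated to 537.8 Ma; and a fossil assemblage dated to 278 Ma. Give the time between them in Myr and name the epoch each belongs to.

Elapsed time: 537.8 − 278 = 259.8 Myr.
537.8 Ma lies within 538.8–521 Ma: Terreneuvian.
278 Ma lies within 298.9–273.01 Ma: Cisuralian.

259.8 million years apart; the first in the Terreneuvian, the second in the Cisuralian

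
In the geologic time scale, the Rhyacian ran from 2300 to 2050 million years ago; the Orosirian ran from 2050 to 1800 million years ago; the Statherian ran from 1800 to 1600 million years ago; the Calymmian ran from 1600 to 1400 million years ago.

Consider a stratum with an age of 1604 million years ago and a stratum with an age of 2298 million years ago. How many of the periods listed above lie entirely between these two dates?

1

2298 Ma sits inside the Rhyacian (2300–2050) and 1604 Ma inside the Statherian (1800–1600); neither of those is wholly between the two dates.
The listed periods lying completely between them are Orosirian — 1 in all.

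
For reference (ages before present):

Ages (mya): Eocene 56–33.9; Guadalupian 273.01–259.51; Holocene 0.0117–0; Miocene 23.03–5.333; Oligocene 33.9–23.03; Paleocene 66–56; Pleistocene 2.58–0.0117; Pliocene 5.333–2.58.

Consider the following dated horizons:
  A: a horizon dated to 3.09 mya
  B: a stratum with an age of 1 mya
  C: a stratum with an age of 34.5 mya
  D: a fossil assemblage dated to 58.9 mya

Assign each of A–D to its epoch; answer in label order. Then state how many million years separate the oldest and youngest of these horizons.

A — Pliocene; B — Pleistocene; C — Eocene; D — Paleocene; span 57.9 million years

Match each age against the start–end ranges in the excerpt: A = 3.09 Ma → Pliocene (5.333–2.58); B = 1 Ma → Pleistocene (2.58–0.0117); C = 34.5 Ma → Eocene (56–33.9); D = 58.9 Ma → Paleocene (66–56).
The largest age is 58.9 Ma and the smallest is 1 Ma; their difference is 57.9 Myr.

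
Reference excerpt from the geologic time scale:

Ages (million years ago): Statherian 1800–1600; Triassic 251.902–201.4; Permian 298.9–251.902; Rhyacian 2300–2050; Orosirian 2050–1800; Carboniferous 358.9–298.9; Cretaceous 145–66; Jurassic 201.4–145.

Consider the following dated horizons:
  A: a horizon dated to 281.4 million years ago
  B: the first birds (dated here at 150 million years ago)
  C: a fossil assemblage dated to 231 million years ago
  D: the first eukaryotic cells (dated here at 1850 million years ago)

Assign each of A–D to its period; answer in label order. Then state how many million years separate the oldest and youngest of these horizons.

A: 281.4 Ma lies in 298.9–251.902 Ma, so Permian.
B: 150 Ma lies in 201.4–145 Ma, so Jurassic.
C: 231 Ma lies in 251.902–201.4 Ma, so Triassic.
D: 1850 Ma lies in 2050–1800 Ma, so Orosirian.
Oldest = 1850 Ma, youngest = 150 Ma → span 1700 Myr.

A — Permian; B — Jurassic; C — Triassic; D — Orosirian; span 1700 million years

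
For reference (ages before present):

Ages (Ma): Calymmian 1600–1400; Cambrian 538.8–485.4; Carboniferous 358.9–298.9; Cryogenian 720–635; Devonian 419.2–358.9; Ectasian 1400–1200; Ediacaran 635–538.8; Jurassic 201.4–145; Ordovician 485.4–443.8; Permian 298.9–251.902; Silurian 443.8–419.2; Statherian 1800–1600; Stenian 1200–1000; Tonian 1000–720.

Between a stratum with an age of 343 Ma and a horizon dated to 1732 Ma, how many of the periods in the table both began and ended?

10

1732 Ma sits inside the Statherian (1800–1600) and 343 Ma inside the Carboniferous (358.9–298.9); neither of those is wholly between the two dates.
The listed periods lying completely between them are Calymmian, Ectasian, Stenian, Tonian, Cryogenian, Ediacaran, Cambrian, Ordovician, Silurian, Devonian — 10 in all.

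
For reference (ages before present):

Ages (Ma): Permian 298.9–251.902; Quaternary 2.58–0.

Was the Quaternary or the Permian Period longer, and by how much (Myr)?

Permian, by 44.418 million years

Quaternary: 2.58 − 0 = 2.58 Myr.
Permian: 298.9 − 251.902 = 46.998 Myr.
Difference: 46.998 − 2.58 = 44.418 Myr, so the Permian was longer.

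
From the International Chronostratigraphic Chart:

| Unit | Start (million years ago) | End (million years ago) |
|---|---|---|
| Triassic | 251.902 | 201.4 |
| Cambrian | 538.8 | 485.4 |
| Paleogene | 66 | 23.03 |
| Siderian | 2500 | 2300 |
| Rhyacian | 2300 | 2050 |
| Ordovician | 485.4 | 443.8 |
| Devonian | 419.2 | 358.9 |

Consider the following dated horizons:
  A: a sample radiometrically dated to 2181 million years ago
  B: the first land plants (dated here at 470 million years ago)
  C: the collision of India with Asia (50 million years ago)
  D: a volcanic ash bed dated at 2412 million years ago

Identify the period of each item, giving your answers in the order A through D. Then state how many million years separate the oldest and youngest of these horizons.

Match each age against the start–end ranges in the excerpt: A = 2181 Ma → Rhyacian (2300–2050); B = 470 Ma → Ordovician (485.4–443.8); C = 50 Ma → Paleogene (66–23.03); D = 2412 Ma → Siderian (2500–2300).
The largest age is 2412 Ma and the smallest is 50 Ma; their difference is 2362 Myr.

A — Rhyacian; B — Ordovician; C — Paleogene; D — Siderian; span 2362 million years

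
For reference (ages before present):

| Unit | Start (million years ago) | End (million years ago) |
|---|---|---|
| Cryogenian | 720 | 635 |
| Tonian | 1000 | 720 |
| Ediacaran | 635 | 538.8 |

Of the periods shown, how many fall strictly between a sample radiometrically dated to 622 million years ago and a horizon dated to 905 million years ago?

1

The older date is 905 Ma and the younger is 622 Ma.
Periods with start < 905 and end > 622 Ma: Cryogenian (720–635).
That is 1 complete period.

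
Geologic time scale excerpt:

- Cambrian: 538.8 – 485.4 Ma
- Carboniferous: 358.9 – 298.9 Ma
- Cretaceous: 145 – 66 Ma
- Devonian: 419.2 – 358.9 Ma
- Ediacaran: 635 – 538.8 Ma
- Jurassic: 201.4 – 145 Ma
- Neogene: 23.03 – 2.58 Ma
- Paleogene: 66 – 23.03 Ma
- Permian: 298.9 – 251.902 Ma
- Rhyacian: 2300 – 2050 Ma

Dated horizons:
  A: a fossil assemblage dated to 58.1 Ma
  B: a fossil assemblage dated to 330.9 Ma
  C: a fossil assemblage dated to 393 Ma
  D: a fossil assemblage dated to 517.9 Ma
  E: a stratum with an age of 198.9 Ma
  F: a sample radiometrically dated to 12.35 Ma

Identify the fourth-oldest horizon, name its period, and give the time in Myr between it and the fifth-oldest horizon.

Larger Ma means older, so oldest first: D 517.9 > C 393 > B 330.9 > E 198.9 > A 58.1 > F 12.35.
Counting 4 along gives E (198.9 Ma); the excerpt puts that inside the Jurassic, 201.4–145 Ma.
Next in line is A (58.1 Ma), and 198.9 − 58.1 = 140.8 Myr.

E, in the Jurassic; 140.8 million years to A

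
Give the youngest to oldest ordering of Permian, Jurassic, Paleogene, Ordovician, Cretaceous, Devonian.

Paleogene → Cretaceous → Jurassic → Permian → Devonian → Ordovician

Group by era (each group listed oldest first) — Paleozoic: Ordovician, Devonian, Permian; Mesozoic: Jurassic, Cretaceous; Cenozoic: Paleogene. The eras run Paleozoic → Mesozoic → Cenozoic. Concatenating the groups in that era order and then reversing gives youngest to oldest.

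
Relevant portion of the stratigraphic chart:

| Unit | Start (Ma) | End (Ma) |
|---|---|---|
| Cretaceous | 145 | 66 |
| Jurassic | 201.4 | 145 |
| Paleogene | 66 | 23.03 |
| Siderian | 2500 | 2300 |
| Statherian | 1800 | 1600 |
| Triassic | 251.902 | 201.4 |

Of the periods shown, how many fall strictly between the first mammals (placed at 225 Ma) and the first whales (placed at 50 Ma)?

2

The older date is 225 Ma and the younger is 50 Ma.
Periods with start < 225 and end > 50 Ma: Jurassic (201.4–145), Cretaceous (145–66).
That is 2 complete periods.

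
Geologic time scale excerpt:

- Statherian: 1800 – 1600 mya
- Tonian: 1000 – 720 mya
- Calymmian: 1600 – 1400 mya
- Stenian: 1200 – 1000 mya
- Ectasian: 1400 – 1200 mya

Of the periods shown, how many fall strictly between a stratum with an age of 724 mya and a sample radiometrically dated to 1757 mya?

3

The older date is 1757 Ma and the younger is 724 Ma.
Periods with start < 1757 and end > 724 Ma: Calymmian (1600–1400), Ectasian (1400–1200), Stenian (1200–1000).
That is 3 complete periods.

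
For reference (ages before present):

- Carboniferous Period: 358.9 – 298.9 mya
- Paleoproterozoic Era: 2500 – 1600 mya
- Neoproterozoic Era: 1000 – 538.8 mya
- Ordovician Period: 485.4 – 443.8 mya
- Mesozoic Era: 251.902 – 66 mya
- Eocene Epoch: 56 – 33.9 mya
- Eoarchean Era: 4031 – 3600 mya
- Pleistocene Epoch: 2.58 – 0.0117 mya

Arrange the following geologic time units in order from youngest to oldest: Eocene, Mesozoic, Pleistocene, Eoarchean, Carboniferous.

Pleistocene, Eocene, Mesozoic, Carboniferous, Eoarchean

Read off each span (Ma): Eocene 56–33.9; Mesozoic 251.902–66; Pleistocene 2.58–0.0117; Eoarchean 4031–3600; Carboniferous 358.9–298.9.
Larger Ma is older, so oldest→youngest is Eoarchean, Carboniferous, Mesozoic, Eocene, Pleistocene; reverse it for youngest→oldest.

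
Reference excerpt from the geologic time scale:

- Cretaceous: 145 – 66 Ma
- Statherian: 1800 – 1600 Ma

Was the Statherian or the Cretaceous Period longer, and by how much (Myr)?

Statherian: 1800 − 1600 = 200 Myr.
Cretaceous: 145 − 66 = 79 Myr.
Difference: 200 − 79 = 121 Myr, so the Statherian was longer.

Statherian, by 121 million years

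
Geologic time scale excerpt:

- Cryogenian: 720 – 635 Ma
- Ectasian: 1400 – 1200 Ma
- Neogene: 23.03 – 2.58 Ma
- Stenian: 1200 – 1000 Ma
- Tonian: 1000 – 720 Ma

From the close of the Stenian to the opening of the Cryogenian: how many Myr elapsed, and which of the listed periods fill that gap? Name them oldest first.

280 million years; Tonian

End of Stenian = 1000 Ma; start of Cryogenian = 720 Ma.
Gap = 1000 − 720 = 280 Myr.
Periods wholly inside 1000–720 Ma: Tonian (1000–720).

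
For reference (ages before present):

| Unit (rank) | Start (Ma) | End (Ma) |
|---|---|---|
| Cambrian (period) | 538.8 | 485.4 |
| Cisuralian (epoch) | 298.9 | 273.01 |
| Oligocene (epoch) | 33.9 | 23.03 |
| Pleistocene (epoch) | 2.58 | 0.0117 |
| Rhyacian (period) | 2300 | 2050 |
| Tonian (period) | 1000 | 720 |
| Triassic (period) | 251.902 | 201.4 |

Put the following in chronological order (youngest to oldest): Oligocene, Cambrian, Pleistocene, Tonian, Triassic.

Read off each span (Ma): Oligocene 33.9–23.03; Cambrian 538.8–485.4; Pleistocene 2.58–0.0117; Tonian 1000–720; Triassic 251.902–201.4.
Larger Ma is older, so oldest→youngest is Tonian, Cambrian, Triassic, Oligocene, Pleistocene; reverse it for youngest→oldest.

Pleistocene, then Oligocene, then Triassic, then Cambrian, then Tonian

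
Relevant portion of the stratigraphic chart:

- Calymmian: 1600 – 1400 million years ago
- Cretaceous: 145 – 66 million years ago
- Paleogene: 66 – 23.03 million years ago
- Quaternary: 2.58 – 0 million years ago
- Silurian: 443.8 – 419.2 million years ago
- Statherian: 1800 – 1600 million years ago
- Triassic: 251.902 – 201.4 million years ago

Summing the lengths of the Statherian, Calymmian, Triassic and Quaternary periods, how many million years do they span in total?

Duration is start − end for each: (1800 − 1600) + (1600 − 1400) + (251.902 − 201.4) + (2.58 − 0).
That is 200 + 200 + 50.502 + 2.58, which totals 453.082 million years.

453.082 million years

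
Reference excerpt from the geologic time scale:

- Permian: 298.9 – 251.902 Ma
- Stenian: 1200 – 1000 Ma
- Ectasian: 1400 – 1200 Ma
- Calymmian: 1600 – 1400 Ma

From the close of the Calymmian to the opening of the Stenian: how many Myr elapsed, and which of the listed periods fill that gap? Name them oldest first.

200 million years; Ectasian

End of Calymmian = 1400 Ma; start of Stenian = 1200 Ma.
Gap = 1400 − 1200 = 200 Myr.
Periods wholly inside 1400–1200 Ma: Ectasian (1400–1200).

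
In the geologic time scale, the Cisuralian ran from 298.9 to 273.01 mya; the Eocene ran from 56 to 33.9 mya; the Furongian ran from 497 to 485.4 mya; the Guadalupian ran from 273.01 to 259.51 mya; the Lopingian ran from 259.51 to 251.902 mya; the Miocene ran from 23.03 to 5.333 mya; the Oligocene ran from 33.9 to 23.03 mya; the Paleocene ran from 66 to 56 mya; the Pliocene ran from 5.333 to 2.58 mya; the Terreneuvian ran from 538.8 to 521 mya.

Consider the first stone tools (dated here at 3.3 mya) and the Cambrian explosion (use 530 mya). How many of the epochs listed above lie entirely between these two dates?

8

530 Ma sits inside the Terreneuvian (538.8–521) and 3.3 Ma inside the Pliocene (5.333–2.58); neither of those is wholly between the two dates.
The listed epochs lying completely between them are Furongian, Cisuralian, Guadalupian, Lopingian, Paleocene, Eocene, Oligocene, Miocene — 8 in all.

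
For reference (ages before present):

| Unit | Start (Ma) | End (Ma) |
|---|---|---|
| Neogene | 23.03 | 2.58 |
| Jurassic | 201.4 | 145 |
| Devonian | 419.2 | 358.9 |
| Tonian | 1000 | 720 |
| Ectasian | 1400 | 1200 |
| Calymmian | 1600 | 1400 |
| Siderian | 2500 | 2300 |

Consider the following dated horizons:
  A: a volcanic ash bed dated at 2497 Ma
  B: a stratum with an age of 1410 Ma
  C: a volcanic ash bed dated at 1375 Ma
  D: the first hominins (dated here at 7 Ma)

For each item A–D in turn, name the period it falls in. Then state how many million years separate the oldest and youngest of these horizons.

A: 2497 Ma lies in 2500–2300 Ma, so Siderian.
B: 1410 Ma lies in 1600–1400 Ma, so Calymmian.
C: 1375 Ma lies in 1400–1200 Ma, so Ectasian.
D: 7 Ma lies in 23.03–2.58 Ma, so Neogene.
Oldest = 2497 Ma, youngest = 7 Ma → span 2490 Myr.

A — Siderian; B — Calymmian; C — Ectasian; D — Neogene; span 2490 million years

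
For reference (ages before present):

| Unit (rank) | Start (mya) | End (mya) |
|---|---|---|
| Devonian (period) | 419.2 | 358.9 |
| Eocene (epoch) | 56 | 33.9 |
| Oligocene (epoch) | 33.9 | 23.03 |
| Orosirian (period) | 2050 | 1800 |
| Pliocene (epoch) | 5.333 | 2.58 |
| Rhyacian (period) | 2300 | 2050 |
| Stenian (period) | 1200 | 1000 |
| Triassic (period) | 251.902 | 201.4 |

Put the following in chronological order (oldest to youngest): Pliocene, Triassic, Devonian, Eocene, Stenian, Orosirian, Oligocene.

The oldest of these is Orosirian (starts 2050 Ma) and the youngest is Pliocene (ends 2.58 Ma).
In between, by decreasing start age: Stenian (1200), Devonian (419.2), Triassic (251.902), Eocene (56), Oligocene (33.9).

Orosirian → Stenian → Devonian → Triassic → Eocene → Oligocene → Pliocene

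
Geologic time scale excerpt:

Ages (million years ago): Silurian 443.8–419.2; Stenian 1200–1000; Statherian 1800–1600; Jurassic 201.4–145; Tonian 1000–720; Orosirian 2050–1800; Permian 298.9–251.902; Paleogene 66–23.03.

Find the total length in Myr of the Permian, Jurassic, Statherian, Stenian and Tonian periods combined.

783.398 million years

Duration is start − end for each: (298.9 − 251.902) + (201.4 − 145) + (1800 − 1600) + (1200 − 1000) + (1000 − 720).
That is 46.998 + 56.4 + 200 + 200 + 280, which totals 783.398 million years.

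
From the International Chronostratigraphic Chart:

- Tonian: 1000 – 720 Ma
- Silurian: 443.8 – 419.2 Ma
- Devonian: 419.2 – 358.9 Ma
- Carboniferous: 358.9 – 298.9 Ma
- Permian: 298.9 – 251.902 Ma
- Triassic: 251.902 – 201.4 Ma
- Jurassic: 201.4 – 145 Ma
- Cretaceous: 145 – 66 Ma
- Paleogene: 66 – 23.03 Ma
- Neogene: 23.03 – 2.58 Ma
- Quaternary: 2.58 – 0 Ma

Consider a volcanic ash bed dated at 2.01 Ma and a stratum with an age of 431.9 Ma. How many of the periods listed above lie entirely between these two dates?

8

The older date is 431.9 Ma and the younger is 2.01 Ma.
Periods with start < 431.9 and end > 2.01 Ma: Devonian (419.2–358.9), Carboniferous (358.9–298.9), Permian (298.9–251.902), Triassic (251.902–201.4), Jurassic (201.4–145), Cretaceous (145–66), Paleogene (66–23.03), Neogene (23.03–2.58).
That is 8 complete periods.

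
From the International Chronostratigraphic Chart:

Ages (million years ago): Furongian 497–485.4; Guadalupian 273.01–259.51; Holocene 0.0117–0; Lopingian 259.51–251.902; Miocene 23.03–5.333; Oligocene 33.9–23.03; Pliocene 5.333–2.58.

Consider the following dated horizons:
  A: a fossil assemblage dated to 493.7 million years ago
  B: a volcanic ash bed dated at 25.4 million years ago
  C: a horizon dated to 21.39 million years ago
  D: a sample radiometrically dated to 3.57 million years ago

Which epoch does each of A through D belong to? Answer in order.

A: 493.7 Ma lies in 497–485.4 Ma, so Furongian.
B: 25.4 Ma lies in 33.9–23.03 Ma, so Oligocene.
C: 21.39 Ma lies in 23.03–5.333 Ma, so Miocene.
D: 3.57 Ma lies in 5.333–2.58 Ma, so Pliocene.

A — Furongian; B — Oligocene; C — Miocene; D — Pliocene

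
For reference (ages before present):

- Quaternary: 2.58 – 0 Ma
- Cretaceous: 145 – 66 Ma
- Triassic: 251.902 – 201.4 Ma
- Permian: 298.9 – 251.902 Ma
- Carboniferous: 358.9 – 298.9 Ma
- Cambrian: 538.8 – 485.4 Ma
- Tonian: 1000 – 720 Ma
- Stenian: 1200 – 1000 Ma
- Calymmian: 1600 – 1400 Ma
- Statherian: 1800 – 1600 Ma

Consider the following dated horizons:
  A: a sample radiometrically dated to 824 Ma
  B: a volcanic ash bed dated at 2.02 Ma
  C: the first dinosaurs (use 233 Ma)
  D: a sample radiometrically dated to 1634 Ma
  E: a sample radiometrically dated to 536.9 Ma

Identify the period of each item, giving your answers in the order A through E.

Match each age against the start–end ranges in the excerpt: A = 824 Ma → Tonian (1000–720); B = 2.02 Ma → Quaternary (2.58–0); C = 233 Ma → Triassic (251.902–201.4); D = 1634 Ma → Statherian (1800–1600); E = 536.9 Ma → Cambrian (538.8–485.4).

A — Tonian; B — Quaternary; C — Triassic; D — Statherian; E — Cambrian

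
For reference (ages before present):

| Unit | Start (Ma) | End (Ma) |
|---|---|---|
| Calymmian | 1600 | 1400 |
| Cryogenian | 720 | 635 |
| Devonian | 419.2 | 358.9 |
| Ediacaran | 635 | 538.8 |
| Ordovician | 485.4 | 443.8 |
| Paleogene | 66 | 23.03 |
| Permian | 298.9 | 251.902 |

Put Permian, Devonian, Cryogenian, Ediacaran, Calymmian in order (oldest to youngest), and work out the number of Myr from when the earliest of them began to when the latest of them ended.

Start ages (Ma): Calymmian 1600, Cryogenian 720, Ediacaran 635, Devonian 419.2, Permian 298.9.
Ordered oldest to youngest: Calymmian, Cryogenian, Ediacaran, Devonian, Permian.
Span = 1600 − 251.902 = 1348.098 Myr.

Calymmian → Cryogenian → Ediacaran → Devonian → Permian; total span 1348.098 Myr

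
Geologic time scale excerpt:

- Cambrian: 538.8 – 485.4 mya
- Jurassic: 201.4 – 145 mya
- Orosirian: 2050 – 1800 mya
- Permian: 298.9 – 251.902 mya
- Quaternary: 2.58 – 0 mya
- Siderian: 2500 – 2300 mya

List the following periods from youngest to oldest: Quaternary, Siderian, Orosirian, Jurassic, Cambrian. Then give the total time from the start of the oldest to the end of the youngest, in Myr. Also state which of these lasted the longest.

Quaternary → Jurassic → Cambrian → Orosirian → Siderian; total span 2500 Myr; longest is Orosirian

Start ages (Ma): Siderian 2500, Orosirian 2050, Cambrian 538.8, Jurassic 201.4, Quaternary 2.58.
Ordered youngest to oldest: Quaternary, Jurassic, Cambrian, Orosirian, Siderian.
Span = 2500 − 0 = 2500 Myr.
Durations: Cambrian 53.4, Orosirian 250, Jurassic 56.4, Quaternary 2.58, Siderian 200 → longest is Orosirian (250 Myr).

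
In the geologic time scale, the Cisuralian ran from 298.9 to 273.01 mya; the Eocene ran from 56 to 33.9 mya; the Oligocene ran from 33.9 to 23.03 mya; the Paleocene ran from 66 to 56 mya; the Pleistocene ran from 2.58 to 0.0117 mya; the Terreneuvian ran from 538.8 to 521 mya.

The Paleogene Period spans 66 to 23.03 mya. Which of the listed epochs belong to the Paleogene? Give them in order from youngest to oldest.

Epochs with both bounds inside 66–23.03 Ma: Oligocene (33.9–23.03), Eocene (56–33.9), Paleocene (66–56).

Oligocene, Eocene, Paleocene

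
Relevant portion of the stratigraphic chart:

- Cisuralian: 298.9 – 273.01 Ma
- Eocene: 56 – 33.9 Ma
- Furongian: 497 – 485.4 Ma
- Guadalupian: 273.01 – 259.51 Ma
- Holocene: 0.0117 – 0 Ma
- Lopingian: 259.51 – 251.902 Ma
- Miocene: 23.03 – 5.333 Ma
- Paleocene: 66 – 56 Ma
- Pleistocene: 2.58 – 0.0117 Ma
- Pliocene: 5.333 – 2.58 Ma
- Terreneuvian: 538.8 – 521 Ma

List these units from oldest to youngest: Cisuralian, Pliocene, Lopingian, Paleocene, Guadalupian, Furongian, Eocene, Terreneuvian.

Sorting by start age (descending Ma, since larger Ma = older): Terreneuvian start 538.8, Furongian start 497, Cisuralian start 298.9, Guadalupian start 273.01, Lopingian start 259.51, Paleocene start 66, Eocene start 56, Pliocene start 5.333.

Terreneuvian → Furongian → Cisuralian → Guadalupian → Lopingian → Paleocene → Eocene → Pliocene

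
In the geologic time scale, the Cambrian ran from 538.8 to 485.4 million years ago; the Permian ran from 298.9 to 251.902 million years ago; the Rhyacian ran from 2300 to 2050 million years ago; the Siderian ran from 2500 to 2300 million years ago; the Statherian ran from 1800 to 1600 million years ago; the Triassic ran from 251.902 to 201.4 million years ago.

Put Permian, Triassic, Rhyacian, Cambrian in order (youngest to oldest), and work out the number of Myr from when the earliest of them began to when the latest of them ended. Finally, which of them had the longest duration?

From the excerpt: Permian 298.9–251.902; Triassic 251.902–201.4; Rhyacian 2300–2050; Cambrian 538.8–485.4 (Ma).
Larger Ma is earlier, so the oldest is Rhyacian and the youngest is Triassic; youngest to oldest: Triassic, Permian, Cambrian, Rhyacian.
Oldest start 2300 minus youngest end 201.4 gives 2098.6 Myr overall.
Individual lengths (start − end): Triassic 50.502; Permian 46.998; Cambrian 53.4; Rhyacian 250. The largest is Rhyacian at 250 Myr.

Triassic, Permian, Cambrian, Rhyacian; total span 2098.6 Myr; longest is Rhyacian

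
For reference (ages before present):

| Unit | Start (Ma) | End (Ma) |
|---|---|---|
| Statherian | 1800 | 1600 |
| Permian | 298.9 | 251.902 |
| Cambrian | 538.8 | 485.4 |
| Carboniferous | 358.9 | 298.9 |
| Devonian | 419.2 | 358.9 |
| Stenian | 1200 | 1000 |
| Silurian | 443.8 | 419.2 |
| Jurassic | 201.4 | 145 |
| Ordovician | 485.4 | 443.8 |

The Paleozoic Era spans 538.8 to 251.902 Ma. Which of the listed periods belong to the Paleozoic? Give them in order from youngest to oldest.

Permian, Carboniferous, Devonian, Silurian, Ordovician, Cambrian

Periods with both bounds inside 538.8–251.902 Ma: Permian (298.9–251.902), Carboniferous (358.9–298.9), Devonian (419.2–358.9), Silurian (443.8–419.2), Ordovician (485.4–443.8), Cambrian (538.8–485.4).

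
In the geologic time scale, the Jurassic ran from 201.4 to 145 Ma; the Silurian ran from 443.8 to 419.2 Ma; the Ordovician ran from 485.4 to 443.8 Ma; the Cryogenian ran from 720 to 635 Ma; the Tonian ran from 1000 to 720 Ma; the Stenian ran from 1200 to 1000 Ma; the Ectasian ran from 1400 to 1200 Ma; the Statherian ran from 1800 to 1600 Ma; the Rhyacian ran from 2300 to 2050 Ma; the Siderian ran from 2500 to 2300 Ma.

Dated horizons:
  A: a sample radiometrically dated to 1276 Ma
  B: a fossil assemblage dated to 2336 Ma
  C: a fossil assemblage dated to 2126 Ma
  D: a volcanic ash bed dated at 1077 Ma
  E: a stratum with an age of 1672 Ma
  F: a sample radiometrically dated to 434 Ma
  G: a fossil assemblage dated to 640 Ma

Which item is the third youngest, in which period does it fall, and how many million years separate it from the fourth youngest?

Sorted youngest-first by Ma: F (434), G (640), D (1077), A (1276), E (1672), C (2126), B (2336).
The third youngest is D at 1077 Ma, which lies in 1200–1000 Ma: the Stenian.
The fourth youngest is A at 1276 Ma; separation = |1077 − 1276| = 199 Myr.

D, in the Stenian; 199 million years to A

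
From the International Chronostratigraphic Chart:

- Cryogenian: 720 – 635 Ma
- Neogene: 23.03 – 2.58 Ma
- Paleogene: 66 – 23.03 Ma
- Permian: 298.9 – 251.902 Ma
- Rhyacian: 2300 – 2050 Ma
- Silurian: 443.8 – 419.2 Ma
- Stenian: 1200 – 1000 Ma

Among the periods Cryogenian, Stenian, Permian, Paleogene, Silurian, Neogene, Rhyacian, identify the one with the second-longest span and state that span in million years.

Stenian, 200 million years

Durations: Cryogenian 85; Stenian 200; Permian 46.998; Paleogene 42.97; Silurian 24.6; Neogene 20.45; Rhyacian 250 Myr.
Sorted longest-first: Rhyacian (250), Stenian (200), Cryogenian (85), Permian (46.998), Paleogene (42.97), Silurian (24.6), Neogene (20.45).
The second longest is Stenian at 200 Myr.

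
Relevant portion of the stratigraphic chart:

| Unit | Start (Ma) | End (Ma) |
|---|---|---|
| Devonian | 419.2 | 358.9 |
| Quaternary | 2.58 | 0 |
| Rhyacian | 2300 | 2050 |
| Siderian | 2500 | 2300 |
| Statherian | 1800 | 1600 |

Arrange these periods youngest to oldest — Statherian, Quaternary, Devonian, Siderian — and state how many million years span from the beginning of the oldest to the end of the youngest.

Start ages (Ma): Siderian 2500, Statherian 1800, Devonian 419.2, Quaternary 2.58.
Ordered youngest to oldest: Quaternary, Devonian, Statherian, Siderian.
Span = 2500 − 0 = 2500 Myr.

Quaternary → Devonian → Statherian → Siderian; total span 2500 Myr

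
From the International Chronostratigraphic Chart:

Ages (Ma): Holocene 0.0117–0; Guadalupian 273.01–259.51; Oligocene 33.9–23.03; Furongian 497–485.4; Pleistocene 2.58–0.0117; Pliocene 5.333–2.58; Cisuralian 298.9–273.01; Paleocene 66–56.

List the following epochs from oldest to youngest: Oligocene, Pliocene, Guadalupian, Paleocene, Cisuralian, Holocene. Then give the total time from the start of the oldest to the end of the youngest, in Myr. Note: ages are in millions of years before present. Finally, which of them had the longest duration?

Cisuralian, Guadalupian, Paleocene, Oligocene, Pliocene, Holocene; total span 298.9 Myr; longest is Cisuralian

Start ages (Ma): Cisuralian 298.9, Guadalupian 273.01, Paleocene 66, Oligocene 33.9, Pliocene 5.333, Holocene 0.0117.
Ordered oldest to youngest: Cisuralian, Guadalupian, Paleocene, Oligocene, Pliocene, Holocene.
Span = 298.9 − 0 = 298.9 Myr.
Durations: Holocene 0.0117, Paleocene 10, Guadalupian 13.5, Cisuralian 25.89, Oligocene 10.87, Pliocene 2.753 → longest is Cisuralian (25.89 Myr).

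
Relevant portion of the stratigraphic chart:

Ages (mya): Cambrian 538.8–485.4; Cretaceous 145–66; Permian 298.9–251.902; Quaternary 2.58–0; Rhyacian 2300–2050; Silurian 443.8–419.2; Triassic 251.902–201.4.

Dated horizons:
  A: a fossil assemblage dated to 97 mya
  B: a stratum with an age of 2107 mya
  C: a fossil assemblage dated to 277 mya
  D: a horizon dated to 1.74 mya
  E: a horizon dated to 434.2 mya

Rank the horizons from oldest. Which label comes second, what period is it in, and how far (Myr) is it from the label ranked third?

E, in the Silurian; 157.2 million years to C

Sorted oldest-first by Ma: B (2107), E (434.2), C (277), A (97), D (1.74).
The second oldest is E at 434.2 Ma, which lies in 443.8–419.2 Ma: the Silurian.
The third oldest is C at 277 Ma; separation = |434.2 − 277| = 157.2 Myr.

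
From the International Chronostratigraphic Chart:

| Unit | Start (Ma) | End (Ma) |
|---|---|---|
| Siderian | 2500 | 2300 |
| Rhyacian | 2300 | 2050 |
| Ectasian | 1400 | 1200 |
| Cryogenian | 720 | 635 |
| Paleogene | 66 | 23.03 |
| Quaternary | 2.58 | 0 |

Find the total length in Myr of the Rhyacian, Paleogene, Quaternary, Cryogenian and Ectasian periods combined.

Duration is start − end for each: (2300 − 2050) + (66 − 23.03) + (2.58 − 0) + (720 − 635) + (1400 − 1200).
That is 250 + 42.97 + 2.58 + 85 + 200, which totals 580.55 million years.

580.55 million years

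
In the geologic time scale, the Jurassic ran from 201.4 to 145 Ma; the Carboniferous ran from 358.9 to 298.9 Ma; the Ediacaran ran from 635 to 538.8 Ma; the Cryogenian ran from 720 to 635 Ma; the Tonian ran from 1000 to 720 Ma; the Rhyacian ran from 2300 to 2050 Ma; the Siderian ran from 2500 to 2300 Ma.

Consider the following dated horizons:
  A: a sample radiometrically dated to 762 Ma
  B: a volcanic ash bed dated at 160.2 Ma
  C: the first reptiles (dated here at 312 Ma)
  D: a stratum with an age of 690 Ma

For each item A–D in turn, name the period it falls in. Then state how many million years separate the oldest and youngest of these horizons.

A: 762 Ma lies in 1000–720 Ma, so Tonian.
B: 160.2 Ma lies in 201.4–145 Ma, so Jurassic.
C: 312 Ma lies in 358.9–298.9 Ma, so Carboniferous.
D: 690 Ma lies in 720–635 Ma, so Cryogenian.
Oldest = 762 Ma, youngest = 160.2 Ma → span 601.8 Myr.

A — Tonian; B — Jurassic; C — Carboniferous; D — Cryogenian; span 601.8 million years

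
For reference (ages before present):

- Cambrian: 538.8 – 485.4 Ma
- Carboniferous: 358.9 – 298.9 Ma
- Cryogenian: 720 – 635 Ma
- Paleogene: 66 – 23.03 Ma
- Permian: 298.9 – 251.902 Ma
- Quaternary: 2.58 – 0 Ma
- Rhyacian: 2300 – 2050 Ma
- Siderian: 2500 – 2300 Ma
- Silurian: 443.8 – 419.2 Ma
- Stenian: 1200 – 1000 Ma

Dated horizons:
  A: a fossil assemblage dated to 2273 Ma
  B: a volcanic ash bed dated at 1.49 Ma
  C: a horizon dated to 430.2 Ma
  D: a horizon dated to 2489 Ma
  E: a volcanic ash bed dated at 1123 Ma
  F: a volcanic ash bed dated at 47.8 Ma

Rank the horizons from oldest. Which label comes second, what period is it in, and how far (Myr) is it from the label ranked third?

A, in the Rhyacian; 1150 million years to E

Larger Ma means older, so oldest first: D 2489 > A 2273 > E 1123 > C 430.2 > F 47.8 > B 1.49.
Counting 2 along gives A (2273 Ma); the excerpt puts that inside the Rhyacian, 2300–2050 Ma.
Next in line is E (1123 Ma), and 2273 − 1123 = 1150 Myr.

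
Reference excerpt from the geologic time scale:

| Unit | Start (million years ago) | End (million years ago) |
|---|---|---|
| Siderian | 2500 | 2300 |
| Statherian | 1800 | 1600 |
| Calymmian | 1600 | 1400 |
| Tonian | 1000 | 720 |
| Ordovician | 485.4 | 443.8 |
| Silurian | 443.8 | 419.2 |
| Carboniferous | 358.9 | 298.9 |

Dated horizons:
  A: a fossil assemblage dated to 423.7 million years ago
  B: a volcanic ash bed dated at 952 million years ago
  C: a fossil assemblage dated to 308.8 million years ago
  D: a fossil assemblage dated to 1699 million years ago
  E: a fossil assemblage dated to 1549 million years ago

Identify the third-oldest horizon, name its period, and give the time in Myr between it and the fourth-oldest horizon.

Sorted oldest-first by Ma: D (1699), E (1549), B (952), A (423.7), C (308.8).
The third oldest is B at 952 Ma, which lies in 1000–720 Ma: the Tonian.
The fourth oldest is A at 423.7 Ma; separation = |952 − 423.7| = 528.3 Myr.

B, in the Tonian; 528.3 million years to A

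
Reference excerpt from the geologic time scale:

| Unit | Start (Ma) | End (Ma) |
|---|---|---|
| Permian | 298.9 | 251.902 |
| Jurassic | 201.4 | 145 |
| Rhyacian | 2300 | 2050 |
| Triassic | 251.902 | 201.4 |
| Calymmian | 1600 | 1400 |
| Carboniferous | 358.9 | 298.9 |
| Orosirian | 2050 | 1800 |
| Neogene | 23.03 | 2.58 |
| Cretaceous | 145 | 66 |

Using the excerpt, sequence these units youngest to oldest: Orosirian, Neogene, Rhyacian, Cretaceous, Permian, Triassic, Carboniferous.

Sorting by start age (ascending Ma, since larger Ma = older): Neogene start 23.03, Cretaceous start 145, Triassic start 251.902, Permian start 298.9, Carboniferous start 358.9, Orosirian start 2050, Rhyacian start 2300.

Neogene → Cretaceous → Triassic → Permian → Carboniferous → Orosirian → Rhyacian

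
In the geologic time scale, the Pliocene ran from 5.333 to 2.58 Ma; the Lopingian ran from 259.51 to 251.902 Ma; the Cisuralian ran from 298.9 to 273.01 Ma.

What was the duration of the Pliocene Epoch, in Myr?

5.333 − 2.58 = 2.753 million years.

2.753 million years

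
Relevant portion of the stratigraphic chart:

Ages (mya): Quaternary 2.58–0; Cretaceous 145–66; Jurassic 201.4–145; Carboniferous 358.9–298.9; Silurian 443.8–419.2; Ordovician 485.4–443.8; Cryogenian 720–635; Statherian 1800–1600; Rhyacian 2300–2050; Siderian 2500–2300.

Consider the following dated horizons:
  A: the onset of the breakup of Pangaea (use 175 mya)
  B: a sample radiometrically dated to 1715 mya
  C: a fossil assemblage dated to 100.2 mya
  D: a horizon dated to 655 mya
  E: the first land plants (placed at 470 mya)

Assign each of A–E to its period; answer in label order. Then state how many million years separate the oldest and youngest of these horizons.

A: 175 Ma lies in 201.4–145 Ma, so Jurassic.
B: 1715 Ma lies in 1800–1600 Ma, so Statherian.
C: 100.2 Ma lies in 145–66 Ma, so Cretaceous.
D: 655 Ma lies in 720–635 Ma, so Cryogenian.
E: 470 Ma lies in 485.4–443.8 Ma, so Ordovician.
Oldest = 1715 Ma, youngest = 100.2 Ma → span 1614.8 Myr.

A — Jurassic; B — Statherian; C — Cretaceous; D — Cryogenian; E — Ordovician; span 1614.8 million years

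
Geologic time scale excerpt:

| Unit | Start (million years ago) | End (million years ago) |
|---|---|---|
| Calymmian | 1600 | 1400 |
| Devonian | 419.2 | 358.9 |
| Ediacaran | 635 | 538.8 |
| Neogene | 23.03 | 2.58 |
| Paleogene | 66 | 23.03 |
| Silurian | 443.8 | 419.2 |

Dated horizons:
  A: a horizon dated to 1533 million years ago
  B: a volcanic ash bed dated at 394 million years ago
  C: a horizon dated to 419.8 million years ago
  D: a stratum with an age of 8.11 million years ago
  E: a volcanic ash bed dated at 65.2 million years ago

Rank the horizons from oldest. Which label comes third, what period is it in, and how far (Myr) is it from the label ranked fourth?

B, in the Devonian; 328.8 million years to E

Larger Ma means older, so oldest first: A 1533 > C 419.8 > B 394 > E 65.2 > D 8.11.
Counting 3 along gives B (394 Ma); the excerpt puts that inside the Devonian, 419.2–358.9 Ma.
Next in line is E (65.2 Ma), and 394 − 65.2 = 328.8 Myr.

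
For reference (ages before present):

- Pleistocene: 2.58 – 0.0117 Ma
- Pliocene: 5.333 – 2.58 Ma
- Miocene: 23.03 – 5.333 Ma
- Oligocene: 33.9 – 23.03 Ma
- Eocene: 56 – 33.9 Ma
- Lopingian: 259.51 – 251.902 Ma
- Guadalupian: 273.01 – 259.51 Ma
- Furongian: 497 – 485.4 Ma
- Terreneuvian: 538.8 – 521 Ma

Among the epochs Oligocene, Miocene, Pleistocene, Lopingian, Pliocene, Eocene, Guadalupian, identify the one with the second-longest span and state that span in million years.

Miocene, 17.697 million years

Start − end for each: Oligocene 33.9 − 23.03 = 10.87; Miocene 23.03 − 5.333 = 17.697; Pleistocene 2.58 − 0.0117 = 2.5683; Lopingian 259.51 − 251.902 = 7.608; Pliocene 5.333 − 2.58 = 2.753; Eocene 56 − 33.9 = 22.1; Guadalupian 273.01 − 259.51 = 13.5.
Ranking these from longest: Eocene > Miocene > Guadalupian > Oligocene > Lopingian > Pliocene > Pleistocene.
Position 2 in that ranking is Miocene, which lasted 17.697 Myr.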